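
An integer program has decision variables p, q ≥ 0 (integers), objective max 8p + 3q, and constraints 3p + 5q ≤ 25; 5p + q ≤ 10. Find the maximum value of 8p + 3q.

(p,q)=(1,4) is feasible, giving 20.
(p,q)=(1,3) is feasible, giving 17.
(p,q)=(0,5) is feasible, giving 15.
No feasible integer point exceeds 20.

20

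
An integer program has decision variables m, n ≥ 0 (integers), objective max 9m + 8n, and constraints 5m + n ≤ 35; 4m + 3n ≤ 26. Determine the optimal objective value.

Relaxing integrality, the LP optimum is 69.33 at (m,n) = (0, 8.67), which is not an integer point.
(m,n)=(2,6): 5·2+1·6=16≤35, 4·2+3·6=26≤26, objective 66.
(m,n)=(1,7): 5·1+1·7=12≤35, 4·1+3·7=25≤26, objective 65.
(m,n)=(0,8): 5·0+1·8=8≤35, 4·0+3·8=24≤26, objective 64.
The best lattice point is (2,6), giving 66.

66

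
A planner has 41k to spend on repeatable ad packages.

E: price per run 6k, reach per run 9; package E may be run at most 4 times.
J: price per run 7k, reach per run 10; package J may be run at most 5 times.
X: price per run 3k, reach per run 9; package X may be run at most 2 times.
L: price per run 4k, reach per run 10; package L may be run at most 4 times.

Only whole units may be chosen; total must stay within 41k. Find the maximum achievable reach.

This is a bounded integer knapsack.
X has the best ratio (9/3); taking only X gives at most 2×9 = 18 (stopped by the supply cap of 2).
Mixing does better — 2×E, 1×J, 2×X, and 4×L: price 41 ≤ 41, reach 2·9 + 1·10 + 2·9 + 4·10 = 86.

86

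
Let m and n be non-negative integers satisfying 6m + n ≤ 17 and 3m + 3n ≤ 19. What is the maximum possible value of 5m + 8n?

Relaxing integrality, the LP optimum is 50.67 at (m,n) = (0, 6.33), which is not an integer point.
(m,n)=(0,6): 6·0+1·6=6≤17, 3·0+3·6=18≤19, objective 48.
(m,n)=(1,5): 6·1+1·5=11≤17, 3·1+3·5=18≤19, objective 45.
(m,n)=(0,5): 6·0+1·5=5≤17, 3·0+3·5=15≤19, objective 40.
Maximum is 48 at (m,n)=(0,6).

48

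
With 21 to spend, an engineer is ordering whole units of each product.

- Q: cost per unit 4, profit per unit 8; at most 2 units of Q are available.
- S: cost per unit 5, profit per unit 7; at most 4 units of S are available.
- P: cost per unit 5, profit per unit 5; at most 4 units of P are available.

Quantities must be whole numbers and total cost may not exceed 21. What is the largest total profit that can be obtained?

30

This is a bounded integer knapsack.
Take 2×Q and 2×S: cost 18 ≤ 21, profit 2·8 + 2·7 = 30.
Q has the best ratio (8/4) and is taken to its limit of 2; remaining capacity is filled optimally with the others.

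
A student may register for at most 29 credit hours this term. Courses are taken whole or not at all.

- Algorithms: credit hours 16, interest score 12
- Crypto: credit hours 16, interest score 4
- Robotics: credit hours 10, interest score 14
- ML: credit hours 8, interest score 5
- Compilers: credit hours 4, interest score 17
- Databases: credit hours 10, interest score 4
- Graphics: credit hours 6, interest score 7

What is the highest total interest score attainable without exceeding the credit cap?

Take Robotics, ML, Compilers, and Graphics: credit hours 10 + 8 + 4 + 6 = 28 ≤ 29, interest score 14 + 5 + 17 + 7 = 43.
No other feasible combination does better.

43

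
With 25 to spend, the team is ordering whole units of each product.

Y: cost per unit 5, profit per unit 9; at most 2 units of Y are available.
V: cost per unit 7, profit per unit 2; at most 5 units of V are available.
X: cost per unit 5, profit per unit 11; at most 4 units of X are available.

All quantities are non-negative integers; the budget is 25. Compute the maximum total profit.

53

X has the best ratio (11/5); taking only X gives at most 4×11 = 44 (stopped by the supply cap of 4).
Mixing does better — 1×Y and 4×X: cost 25 ≤ 25, profit 1·9 + 4·11 = 53.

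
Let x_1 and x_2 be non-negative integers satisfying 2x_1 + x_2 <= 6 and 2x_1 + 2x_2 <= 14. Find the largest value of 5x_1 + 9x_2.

(x_1,x_2)=(0,6): 2·0+1·6=6≤6, 2·0+2·6=12≤14, objective 54.
(x_1,x_2)=(0,5): 2·0+1·5=5≤6, 2·0+2·5=10≤14, objective 45.
Maximum is 54 at (x_1,x_2)=(0,6).

54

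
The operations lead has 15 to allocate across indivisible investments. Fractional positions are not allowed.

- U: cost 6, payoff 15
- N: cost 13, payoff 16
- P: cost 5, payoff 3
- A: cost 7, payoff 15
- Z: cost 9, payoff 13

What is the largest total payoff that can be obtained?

Treat it as a binary knapsack problem.
Allowing fractional choices, the relaxed optimum would be about 32.9, but investments are indivisible.
U + A: cost 6 + 7 = 13 ≤ 15, payoff 15 + 15 = 30.
U + Z: cost 6 + 9 = 15 ≤ 15, payoff 15 + 13 = 28.
Best is U and A with total payoff 30.

30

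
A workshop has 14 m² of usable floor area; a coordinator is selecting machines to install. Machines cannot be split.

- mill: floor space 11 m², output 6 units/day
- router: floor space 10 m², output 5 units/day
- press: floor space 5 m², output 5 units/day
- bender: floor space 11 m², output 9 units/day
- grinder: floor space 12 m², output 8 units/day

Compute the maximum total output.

9

Allowing fractional choices, the relaxed optimum would be about 12.4, but machines are indivisible.
mill: floor space 11 ≤ 14, output 6.
grinder: floor space 12 ≤ 14, output 8.
bender: floor space 11 ≤ 14, output 9.
Best is bender with total output 9.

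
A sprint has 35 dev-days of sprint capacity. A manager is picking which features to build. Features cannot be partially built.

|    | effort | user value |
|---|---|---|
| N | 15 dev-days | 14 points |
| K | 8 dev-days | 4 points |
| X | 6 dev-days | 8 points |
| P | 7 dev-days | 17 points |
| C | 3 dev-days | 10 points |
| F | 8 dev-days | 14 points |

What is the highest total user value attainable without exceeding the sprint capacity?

55

Treat it as a binary knapsack problem.
Allowing fractional choices, the relaxed optimum would be about 59.3, but features are indivisible.
K + X + P + C + F: effort 8 + 6 + 7 + 3 + 8 = 32 ≤ 35, user value 4 + 8 + 17 + 10 + 14 = 53.
N + P + C + F: effort 15 + 7 + 3 + 8 = 33 ≤ 35, user value 14 + 17 + 10 + 14 = 55.
Best is N, P, C, and F with total user value 55.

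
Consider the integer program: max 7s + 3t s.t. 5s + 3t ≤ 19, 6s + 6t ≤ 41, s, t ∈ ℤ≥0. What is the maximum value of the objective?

24

Relaxing integrality, the LP optimum is 26.60 at (s,t) = (3.8, 0), which is not an integer point.
(s,t)=(3,1) is feasible, giving 24.
(s,t)=(3,0) is feasible, giving 21.
(s,t)=(2,2) is feasible, giving 20.
(s,t)=(2,1) is feasible, giving 17.
Maximum is 24 at (s,t)=(3,1).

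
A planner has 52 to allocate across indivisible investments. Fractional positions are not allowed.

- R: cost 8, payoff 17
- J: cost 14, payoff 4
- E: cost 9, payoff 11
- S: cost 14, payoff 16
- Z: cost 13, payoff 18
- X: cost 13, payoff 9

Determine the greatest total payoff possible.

This is a 0-1 knapsack instance.
R + E + S + Z: cost 8 + 9 + 14 + 13 = 44 ≤ 52, payoff 17 + 11 + 16 + 18 = 62.
R + S + Z + X: cost 8 + 14 + 13 + 13 = 48 ≤ 52, payoff 17 + 16 + 18 + 9 = 60.
R + E + Z + X: cost 8 + 9 + 13 + 13 = 43 ≤ 52, payoff 17 + 11 + 18 + 9 = 55.
Best is R, E, S, and Z with total payoff 62.

62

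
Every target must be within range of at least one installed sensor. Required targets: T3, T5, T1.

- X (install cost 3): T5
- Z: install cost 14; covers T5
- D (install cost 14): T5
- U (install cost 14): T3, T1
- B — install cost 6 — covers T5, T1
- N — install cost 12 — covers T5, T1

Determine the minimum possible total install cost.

17

The greedy cost-per-new-target heuristic would pick X, B, and U for 23, but a cheaper cover exists.
Choose X and U: together they cover T3, T5, T1 — every target.
Total install cost: 3 + 14 = 17.
No cover costs less than 17.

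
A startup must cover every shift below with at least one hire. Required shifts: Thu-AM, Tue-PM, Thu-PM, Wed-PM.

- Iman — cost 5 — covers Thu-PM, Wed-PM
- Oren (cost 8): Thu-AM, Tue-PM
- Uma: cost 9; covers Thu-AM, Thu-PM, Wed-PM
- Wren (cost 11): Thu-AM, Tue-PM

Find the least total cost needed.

Choose Iman and Oren: together they cover Thu-AM, Tue-PM, Thu-PM, Wed-PM — every shift.
Total cost: 5 + 8 = 13.
No cover costs less than 13.

13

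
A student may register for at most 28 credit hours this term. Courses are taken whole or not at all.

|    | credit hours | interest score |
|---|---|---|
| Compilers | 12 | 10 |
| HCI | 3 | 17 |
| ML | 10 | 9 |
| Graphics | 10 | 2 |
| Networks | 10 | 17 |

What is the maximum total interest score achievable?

44

Take Compilers, HCI, and Networks: credit hours 12 + 3 + 10 = 25 ≤ 28, interest score 10 + 17 + 17 = 44.
No other feasible combination does better.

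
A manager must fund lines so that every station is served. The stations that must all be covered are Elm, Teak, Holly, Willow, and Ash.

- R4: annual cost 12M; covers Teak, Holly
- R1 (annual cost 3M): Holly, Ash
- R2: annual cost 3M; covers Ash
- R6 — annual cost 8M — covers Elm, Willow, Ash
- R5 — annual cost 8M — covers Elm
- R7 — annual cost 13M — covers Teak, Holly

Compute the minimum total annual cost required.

20

The greedy cost-per-new-station heuristic would pick R1, R6, and R4 for 23, but a cheaper cover exists.
Choose R4 and R6: together they cover Elm, Teak, Holly, Willow, Ash — every station.
Total annual cost: 12 + 8 = 20.
No cover costs less than 20.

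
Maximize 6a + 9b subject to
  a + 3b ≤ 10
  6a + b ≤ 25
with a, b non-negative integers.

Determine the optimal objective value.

The continuous relaxation peaks at (3.82, 2.06) with value 41.47; rounding to a feasible lattice point costs some objective.
(a,b)=(3,2): 1·3+3·2=9≤10, 6·3+1·2=20≤25, objective 36.
(a,b)=(4,1): 1·4+3·1=7≤10, 6·4+1·1=25≤25, objective 33.
No feasible integer point exceeds 36.

36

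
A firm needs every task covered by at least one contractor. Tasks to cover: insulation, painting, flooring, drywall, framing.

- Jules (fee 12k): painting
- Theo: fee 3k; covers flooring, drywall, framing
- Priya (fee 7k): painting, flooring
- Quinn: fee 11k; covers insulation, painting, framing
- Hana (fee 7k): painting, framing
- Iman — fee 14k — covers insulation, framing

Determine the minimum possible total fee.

14

Choose Theo and Quinn: together they cover insulation, painting, flooring, drywall, framing — every task.
Total fee: 3 + 11 = 14.
No cover costs less than 14.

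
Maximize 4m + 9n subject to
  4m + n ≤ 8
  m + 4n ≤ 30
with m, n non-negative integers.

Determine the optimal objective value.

The continuous relaxation peaks at (0.133, 7.47) with value 67.73; rounding to a feasible lattice point costs some objective.
(m,n)=(0,7): 4·0+1·7=7≤8, 1·0+4·7=28≤30, objective 63.
(m,n)=(0,6): 4·0+1·6=6≤8, 1·0+4·6=24≤30, objective 54.
Maximum is 63 at (m,n)=(0,7).

63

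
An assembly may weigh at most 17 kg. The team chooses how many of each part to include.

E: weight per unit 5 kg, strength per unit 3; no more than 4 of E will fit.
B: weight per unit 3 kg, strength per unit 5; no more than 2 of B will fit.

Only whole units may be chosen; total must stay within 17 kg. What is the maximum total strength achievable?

Take 2×E and 2×B: weight 16 ≤ 17, strength 2·3 + 2·5 = 16.
B has the best ratio (5/3) and is taken to its limit of 2; remaining capacity is filled optimally with the others.

16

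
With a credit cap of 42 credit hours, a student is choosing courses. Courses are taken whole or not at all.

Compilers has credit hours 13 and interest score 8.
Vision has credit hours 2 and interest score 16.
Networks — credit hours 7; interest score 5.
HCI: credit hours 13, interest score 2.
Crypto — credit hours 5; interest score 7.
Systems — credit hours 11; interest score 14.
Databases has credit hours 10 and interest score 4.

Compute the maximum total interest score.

50

Compilers + Vision + Crypto + Systems + Databases: credit hours 13 + 2 + 5 + 11 + 10 = 41 ≤ 42, interest score 8 + 16 + 7 + 14 + 4 = 49.
Compilers + Vision + Networks + Crypto + Systems: credit hours 13 + 2 + 7 + 5 + 11 = 38 ≤ 42, interest score 8 + 16 + 5 + 7 + 14 = 50.
Vision + Networks + Crypto + Systems + Databases: credit hours 2 + 7 + 5 + 11 + 10 = 35 ≤ 42, interest score 16 + 5 + 7 + 14 + 4 = 46.
Best is Compilers, Vision, Networks, Crypto, and Systems with total interest score 50.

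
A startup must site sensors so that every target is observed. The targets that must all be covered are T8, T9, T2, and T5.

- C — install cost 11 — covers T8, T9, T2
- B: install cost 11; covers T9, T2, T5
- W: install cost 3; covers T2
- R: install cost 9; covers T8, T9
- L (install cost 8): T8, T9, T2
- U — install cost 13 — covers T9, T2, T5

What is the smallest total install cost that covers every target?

19

This is a weighted set-cover instance.
Choose B and L: together they cover T8, T9, T2, T5 — every target.
Total install cost: 11 + 8 = 19.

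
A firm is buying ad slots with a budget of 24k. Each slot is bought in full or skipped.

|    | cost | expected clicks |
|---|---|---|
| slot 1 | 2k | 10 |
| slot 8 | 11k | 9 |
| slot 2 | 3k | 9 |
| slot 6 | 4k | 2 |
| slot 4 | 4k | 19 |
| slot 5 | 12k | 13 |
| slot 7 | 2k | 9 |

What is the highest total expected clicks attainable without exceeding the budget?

Treat it as a binary knapsack problem.
Take slot 1, slot 2, slot 4, slot 5, and slot 7: cost 2 + 3 + 4 + 12 + 2 = 23 ≤ 24, expected clicks 10 + 9 + 19 + 13 + 9 = 60.
No other feasible combination does better.

60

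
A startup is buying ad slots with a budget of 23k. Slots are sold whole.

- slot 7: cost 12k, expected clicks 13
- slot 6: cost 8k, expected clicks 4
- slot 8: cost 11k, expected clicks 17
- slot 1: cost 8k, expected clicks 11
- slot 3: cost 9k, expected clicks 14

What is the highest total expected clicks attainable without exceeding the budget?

Treat it as a binary knapsack problem.
Allowing fractional choices, the relaxed optimum would be about 35.1, but ad slots are indivisible.
slot 7 + slot 8: cost 12 + 11 = 23 ≤ 23, expected clicks 13 + 17 = 30.
slot 8 + slot 3: cost 11 + 9 = 20 ≤ 23, expected clicks 17 + 14 = 31.
Best is slot 8 and slot 3 with total expected clicks 31.

31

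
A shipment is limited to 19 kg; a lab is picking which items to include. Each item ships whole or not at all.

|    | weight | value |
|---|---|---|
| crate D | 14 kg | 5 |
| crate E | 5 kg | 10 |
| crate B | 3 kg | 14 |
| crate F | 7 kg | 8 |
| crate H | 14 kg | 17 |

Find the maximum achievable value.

32

Allowing fractional choices, the relaxed optimum would be about 37.4, but items are indivisible.
crate B + crate H: weight 3 + 14 = 17 ≤ 19, value 14 + 17 = 31.
crate E + crate B + crate F: weight 5 + 3 + 7 = 15 ≤ 19, value 10 + 14 + 8 = 32.
crate E + crate H: weight 5 + 14 = 19 ≤ 19, value 10 + 17 = 27.
Best is crate E, crate B, and crate F with total value 32.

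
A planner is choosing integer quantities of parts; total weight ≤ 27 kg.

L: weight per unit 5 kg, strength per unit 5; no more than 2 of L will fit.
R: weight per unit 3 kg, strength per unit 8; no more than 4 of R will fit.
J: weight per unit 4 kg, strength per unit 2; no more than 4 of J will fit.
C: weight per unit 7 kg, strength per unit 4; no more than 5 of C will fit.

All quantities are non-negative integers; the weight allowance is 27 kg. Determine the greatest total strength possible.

44

2×L and 4×R: weight 22 ≤ 27, strength 2·5 + 4·8 = 42.
2×L, 4×R, and 1×J: weight 26 ≤ 27, strength 2·5 + 4·8 + 1·2 = 44.
Best is 44.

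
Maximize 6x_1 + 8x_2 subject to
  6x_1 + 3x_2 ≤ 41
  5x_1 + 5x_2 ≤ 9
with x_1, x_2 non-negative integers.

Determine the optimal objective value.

(x_1,x_2)=(0,1): 6·0+3·1=3≤41, 5·0+5·1=5≤9, objective 8.
(x_1,x_2)=(1,0): 6·1+3·0=6≤41, 5·1+5·0=5≤9, objective 6.
(x_1,x_2)=(0,0): 6·0+3·0=0≤41, 5·0+5·0=0≤9, objective 0.
Maximum is 8 at (x_1,x_2)=(0,1).

8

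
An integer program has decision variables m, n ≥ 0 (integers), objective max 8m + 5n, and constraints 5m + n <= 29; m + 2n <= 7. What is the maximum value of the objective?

The continuous relaxation peaks at (5.67, 0.667) with value 48.67; rounding to a feasible lattice point costs some objective.
(m,n)=(5,1): 5·5+1·1=26≤29, 1·5+2·1=7≤7, objective 45.
(m,n)=(5,0): 5·5+1·0=25≤29, 1·5+2·0=5≤7, objective 40.
Maximum is 45 at (m,n)=(5,1).

45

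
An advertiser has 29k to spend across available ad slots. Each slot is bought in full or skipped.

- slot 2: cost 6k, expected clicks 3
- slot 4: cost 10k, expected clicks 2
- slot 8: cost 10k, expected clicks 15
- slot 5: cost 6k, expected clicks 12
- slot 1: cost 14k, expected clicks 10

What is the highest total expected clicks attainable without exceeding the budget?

Treat it as a binary knapsack problem.
Allowing fractional choices, the relaxed optimum would be about 36.3, but ad slots are indivisible.
slot 4 + slot 8 + slot 5: cost 10 + 10 + 6 = 26 ≤ 29, expected clicks 2 + 15 + 12 = 29.
slot 2 + slot 8 + slot 5: cost 6 + 10 + 6 = 22 ≤ 29, expected clicks 3 + 15 + 12 = 30.
Best is slot 2, slot 8, and slot 5 with total expected clicks 30.

30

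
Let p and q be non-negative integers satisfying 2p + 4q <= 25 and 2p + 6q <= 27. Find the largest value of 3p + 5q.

The continuous relaxation peaks at (12.5, 0) with value 37.50; rounding to a feasible lattice point costs some objective.
(p,q)=(12,0): 2·12+4·0=24≤25, 2·12+6·0=24≤27, objective 36.
(p,q)=(11,0): 2·11+4·0=22≤25, 2·11+6·0=22≤27, objective 33.
The best lattice point is (12,0), giving 36.

36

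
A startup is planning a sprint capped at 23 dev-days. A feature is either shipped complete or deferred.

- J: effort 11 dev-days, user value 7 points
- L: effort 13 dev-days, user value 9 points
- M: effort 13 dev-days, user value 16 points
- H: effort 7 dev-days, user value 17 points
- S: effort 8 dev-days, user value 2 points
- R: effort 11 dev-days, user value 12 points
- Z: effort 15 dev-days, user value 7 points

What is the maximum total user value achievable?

Allowing fractional choices, the relaxed optimum would be about 36.3, but features are indivisible.
M + H: effort 13 + 7 = 20 ≤ 23, user value 16 + 17 = 33.
H + R: effort 7 + 11 = 18 ≤ 23, user value 17 + 12 = 29.
L + H: effort 13 + 7 = 20 ≤ 23, user value 9 + 17 = 26.
Best is M and H with total user value 33.

33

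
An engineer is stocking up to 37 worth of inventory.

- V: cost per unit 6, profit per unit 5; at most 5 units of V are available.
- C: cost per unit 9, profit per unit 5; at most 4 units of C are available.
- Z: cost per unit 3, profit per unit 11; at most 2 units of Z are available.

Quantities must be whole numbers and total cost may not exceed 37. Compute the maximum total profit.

47

5×V and 2×Z: cost 36 ≤ 37, profit 5·5 + 2·11 = 47.
2×V, 2×C, and 2×Z: cost 36 ≤ 37, profit 2·5 + 2·5 + 2·11 = 42.
Best is 47.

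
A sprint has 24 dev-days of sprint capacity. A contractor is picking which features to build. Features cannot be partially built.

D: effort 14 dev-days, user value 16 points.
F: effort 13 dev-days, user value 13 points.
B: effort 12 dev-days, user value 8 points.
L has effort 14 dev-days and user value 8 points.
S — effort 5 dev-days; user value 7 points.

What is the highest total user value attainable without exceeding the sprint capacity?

Allowing fractional choices, the relaxed optimum would be about 28.0, but features are indivisible.
D: effort 14 ≤ 24, user value 16.
D + S: effort 14 + 5 = 19 ≤ 24, user value 16 + 7 = 23.
F + S: effort 13 + 5 = 18 ≤ 24, user value 13 + 7 = 20.
Best is D and S with total user value 23.

23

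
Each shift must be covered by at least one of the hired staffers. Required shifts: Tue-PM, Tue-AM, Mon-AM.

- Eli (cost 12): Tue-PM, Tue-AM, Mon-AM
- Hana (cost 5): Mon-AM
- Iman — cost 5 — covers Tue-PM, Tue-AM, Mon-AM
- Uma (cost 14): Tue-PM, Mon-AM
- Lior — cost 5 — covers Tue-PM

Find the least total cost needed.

5

Iman alone covers Tue-PM, Tue-AM, Mon-AM — every shift.
Total cost: 5.
No cover costs less than 5.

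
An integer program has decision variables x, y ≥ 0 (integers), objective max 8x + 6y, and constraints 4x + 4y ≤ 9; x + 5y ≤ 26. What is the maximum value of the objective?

16

The continuous relaxation peaks at (2.25, 0) with value 18.00; rounding to a feasible lattice point costs some objective.
(x,y)=(2,0) is feasible, giving 16.
(x,y)=(1,1) is feasible, giving 14.
(x,y)=(1,0) is feasible, giving 8.
Maximum is 16 at (x,y)=(2,0).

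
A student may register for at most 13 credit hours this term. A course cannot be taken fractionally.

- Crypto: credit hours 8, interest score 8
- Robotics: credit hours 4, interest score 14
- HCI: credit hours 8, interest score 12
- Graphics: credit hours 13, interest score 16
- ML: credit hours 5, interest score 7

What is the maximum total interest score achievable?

26

Treat it as a binary knapsack problem.
Take Robotics and HCI: credit hours 4 + 8 = 12 ≤ 13, interest score 14 + 12 = 26.
No other feasible combination does better.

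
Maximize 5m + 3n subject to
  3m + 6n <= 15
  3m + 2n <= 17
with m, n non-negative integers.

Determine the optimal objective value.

(m,n)=(5,0): 3·5+6·0=15≤15, 3·5+2·0=15≤17, objective 25.
(m,n)=(4,0): 3·4+6·0=12≤15, 3·4+2·0=12≤17, objective 20.
No feasible integer point exceeds 25.

25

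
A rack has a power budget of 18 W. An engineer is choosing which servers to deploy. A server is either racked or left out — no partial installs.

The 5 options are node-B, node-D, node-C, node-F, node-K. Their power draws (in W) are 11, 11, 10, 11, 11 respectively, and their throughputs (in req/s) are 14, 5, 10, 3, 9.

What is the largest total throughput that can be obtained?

Allowing fractional choices, the relaxed optimum would be about 21.0, but servers are indivisible.
node-K: power draw 11 ≤ 18, throughput 9.
node-C: power draw 10 ≤ 18, throughput 10.
node-B: power draw 11 ≤ 18, throughput 14.
Best is node-B with total throughput 14.

14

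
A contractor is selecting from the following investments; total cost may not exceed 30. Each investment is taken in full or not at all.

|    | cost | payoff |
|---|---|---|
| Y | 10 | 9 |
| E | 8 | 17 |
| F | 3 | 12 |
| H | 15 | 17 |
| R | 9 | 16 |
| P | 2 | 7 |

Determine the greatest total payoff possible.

Take Y, E, F, and R: cost 10 + 8 + 3 + 9 = 30 ≤ 30, payoff 9 + 17 + 12 + 16 = 54.
No other feasible combination does better.

54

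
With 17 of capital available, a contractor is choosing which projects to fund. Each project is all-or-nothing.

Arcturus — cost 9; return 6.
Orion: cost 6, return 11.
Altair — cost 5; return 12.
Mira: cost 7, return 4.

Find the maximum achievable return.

Treat it as a binary knapsack problem.
Arcturus + Altair: cost 9 + 5 = 14 ≤ 17, return 6 + 12 = 18.
Orion + Altair: cost 6 + 5 = 11 ≤ 17, return 11 + 12 = 23.
Arcturus + Orion: cost 9 + 6 = 15 ≤ 17, return 6 + 11 = 17.
Best is Orion and Altair with total return 23.

23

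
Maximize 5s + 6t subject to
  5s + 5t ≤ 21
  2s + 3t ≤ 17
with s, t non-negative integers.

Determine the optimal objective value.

24

The continuous relaxation peaks at (0, 4.2) with value 25.20; rounding to a feasible lattice point costs some objective.
(s,t)=(0,4): 5·0+5·4=20≤21, 2·0+3·4=12≤17, objective 24.
(s,t)=(1,3): 5·1+5·3=20≤21, 2·1+3·3=11≤17, objective 23.
(s,t)=(0,3): 5·0+5·3=15≤21, 2·0+3·3=9≤17, objective 18.
The best lattice point is (0,4), giving 24.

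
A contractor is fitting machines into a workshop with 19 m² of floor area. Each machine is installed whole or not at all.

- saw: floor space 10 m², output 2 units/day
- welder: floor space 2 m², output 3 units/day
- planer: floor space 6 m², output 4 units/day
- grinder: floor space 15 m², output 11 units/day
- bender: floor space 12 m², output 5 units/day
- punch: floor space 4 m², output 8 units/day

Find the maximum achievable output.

19

Treat it as a binary knapsack problem.
Take grinder and punch: floor space 15 + 4 = 19 ≤ 19, output 11 + 8 = 19.
No other feasible combination does better.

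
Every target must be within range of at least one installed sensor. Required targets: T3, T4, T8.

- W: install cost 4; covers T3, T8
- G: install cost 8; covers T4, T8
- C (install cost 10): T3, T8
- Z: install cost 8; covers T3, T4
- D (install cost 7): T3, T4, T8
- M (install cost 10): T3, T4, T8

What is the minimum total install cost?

7

The greedy cost-per-new-target heuristic would pick W and D for 11, but a cheaper cover exists.
D alone covers T3, T4, T8 — every target.
Total install cost: 7.
No cover costs less than 7.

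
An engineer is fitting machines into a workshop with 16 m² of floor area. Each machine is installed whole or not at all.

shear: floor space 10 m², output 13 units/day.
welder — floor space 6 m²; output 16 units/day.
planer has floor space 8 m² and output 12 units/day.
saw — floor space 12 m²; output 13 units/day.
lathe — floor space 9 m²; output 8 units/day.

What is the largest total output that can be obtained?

Take shear and welder: floor space 10 + 6 = 16 ≤ 16, output 13 + 16 = 29.
No other feasible combination does better.

29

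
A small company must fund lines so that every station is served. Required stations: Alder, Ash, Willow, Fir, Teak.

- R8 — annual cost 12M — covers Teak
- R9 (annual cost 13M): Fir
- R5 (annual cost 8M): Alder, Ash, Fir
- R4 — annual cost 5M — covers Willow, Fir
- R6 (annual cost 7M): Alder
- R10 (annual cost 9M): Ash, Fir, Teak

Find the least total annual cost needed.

The greedy cost-per-new-station heuristic would pick R4, R5, and R10 for 22, but a cheaper cover exists.
Choose R4, R6, and R10: together they cover Alder, Ash, Willow, Fir, Teak — every station.
Total annual cost: 5 + 7 + 9 = 21.
No cover costs less than 21.

21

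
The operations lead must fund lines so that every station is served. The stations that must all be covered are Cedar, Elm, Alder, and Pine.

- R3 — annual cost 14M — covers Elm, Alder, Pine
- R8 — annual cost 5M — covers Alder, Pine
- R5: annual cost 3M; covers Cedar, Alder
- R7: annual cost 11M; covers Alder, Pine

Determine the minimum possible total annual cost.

The greedy cost-per-new-station heuristic would pick R5, R8, and R3 for 22, but a cheaper cover exists.
Choose R3 and R5: together they cover Cedar, Elm, Alder, Pine — every station.
Total annual cost: 14 + 3 = 17.
No cover costs less than 17.

17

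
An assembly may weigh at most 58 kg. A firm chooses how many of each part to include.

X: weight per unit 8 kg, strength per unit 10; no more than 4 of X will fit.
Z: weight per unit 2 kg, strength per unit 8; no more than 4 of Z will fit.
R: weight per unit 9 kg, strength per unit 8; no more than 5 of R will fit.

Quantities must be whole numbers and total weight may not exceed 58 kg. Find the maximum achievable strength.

88

Z has the best ratio (8/2); taking only Z gives at most 4×8 = 32 (stopped by the supply cap of 4).
Mixing does better — 4×X, 4×Z, and 2×R: weight 58 ≤ 58, strength 4·10 + 4·8 + 2·8 = 88.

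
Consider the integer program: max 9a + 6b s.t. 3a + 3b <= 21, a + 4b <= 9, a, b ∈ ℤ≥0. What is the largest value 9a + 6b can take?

(a,b)=(7,0): 3·7+3·0=21≤21, 1·7+4·0=7≤9, objective 63.
(a,b)=(6,0): 3·6+3·0=18≤21, 1·6+4·0=6≤9, objective 54.
The best lattice point is (7,0), giving 63.

63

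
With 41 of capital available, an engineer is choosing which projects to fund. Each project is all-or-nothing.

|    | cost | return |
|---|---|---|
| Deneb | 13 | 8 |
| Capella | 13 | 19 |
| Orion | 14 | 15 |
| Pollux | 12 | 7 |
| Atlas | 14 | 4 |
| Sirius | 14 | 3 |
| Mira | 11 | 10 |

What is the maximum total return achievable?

44

Treat it as a binary knapsack problem.
Take Capella, Orion, and Mira: cost 13 + 14 + 11 = 38 ≤ 41, return 19 + 15 + 10 = 44.
No other feasible combination does better.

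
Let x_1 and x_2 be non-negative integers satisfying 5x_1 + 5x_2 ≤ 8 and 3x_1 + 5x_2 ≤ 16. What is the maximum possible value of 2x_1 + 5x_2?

Relaxing integrality, the LP optimum is 8.00 at (x_1,x_2) = (0, 1.6), which is not an integer point.
(x_1,x_2)=(0,1): 5·0+5·1=5≤8, 3·0+5·1=5≤16, objective 5.
(x_1,x_2)=(1,0): 5·1+5·0=5≤8, 3·1+5·0=3≤16, objective 2.
(x_1,x_2)=(0,0): 5·0+5·0=0≤8, 3·0+5·0=0≤16, objective 0.
Maximum is 5 at (x_1,x_2)=(0,1).

5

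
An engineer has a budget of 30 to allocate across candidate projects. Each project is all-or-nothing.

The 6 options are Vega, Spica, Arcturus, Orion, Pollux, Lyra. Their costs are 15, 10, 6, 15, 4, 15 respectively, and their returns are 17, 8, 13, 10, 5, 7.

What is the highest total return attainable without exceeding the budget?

35

Vega + Arcturus + Pollux: cost 15 + 6 + 4 = 25 ≤ 30, return 17 + 13 + 5 = 35.
Vega + Arcturus: cost 15 + 6 = 21 ≤ 30, return 17 + 13 = 30.
Best is Vega, Arcturus, and Pollux with total return 35.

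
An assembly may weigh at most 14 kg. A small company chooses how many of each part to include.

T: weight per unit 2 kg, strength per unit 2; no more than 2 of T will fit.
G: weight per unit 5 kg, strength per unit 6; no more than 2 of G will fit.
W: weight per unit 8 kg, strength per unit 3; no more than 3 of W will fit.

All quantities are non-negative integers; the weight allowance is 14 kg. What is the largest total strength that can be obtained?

16

G has the best ratio (6/5); taking only G gives at most 2×6 = 12 (stopped by the weight limit).
Mixing does better — 2×T and 2×G: weight 14 ≤ 14, strength 2·2 + 2·6 = 16.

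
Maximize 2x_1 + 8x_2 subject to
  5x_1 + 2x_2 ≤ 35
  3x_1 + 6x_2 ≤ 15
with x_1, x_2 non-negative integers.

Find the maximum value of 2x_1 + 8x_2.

18

(x_1,x_2)=(1,2) is feasible, giving 18.
(x_1,x_2)=(0,2) is feasible, giving 16.
(x_1,x_2)=(2,1) is feasible, giving 12.
(x_1,x_2)=(1,1) is feasible, giving 10.
No feasible integer point exceeds 18.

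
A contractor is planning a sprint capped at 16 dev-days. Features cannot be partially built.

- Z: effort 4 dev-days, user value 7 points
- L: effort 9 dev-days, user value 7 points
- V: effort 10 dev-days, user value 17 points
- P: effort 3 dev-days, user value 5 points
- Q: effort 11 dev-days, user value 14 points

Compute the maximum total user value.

24

Allowing fractional choices, the relaxed optimum would be about 27.3, but features are indivisible.
V + P: effort 10 + 3 = 13 ≤ 16, user value 17 + 5 = 22.
Z + V: effort 4 + 10 = 14 ≤ 16, user value 7 + 17 = 24.
Best is Z and V with total user value 24.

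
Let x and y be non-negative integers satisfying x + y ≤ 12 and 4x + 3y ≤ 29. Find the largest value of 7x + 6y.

56

Relaxing integrality, the LP optimum is 58.00 at (x,y) = (0, 9.67), which is not an integer point.
(x,y)=(2,7): 1·2+1·7=9≤12, 4·2+3·7=29≤29, objective 56.
(x,y)=(1,8): 1·1+1·8=9≤12, 4·1+3·8=28≤29, objective 55.
Maximum is 56 at (x,y)=(2,7).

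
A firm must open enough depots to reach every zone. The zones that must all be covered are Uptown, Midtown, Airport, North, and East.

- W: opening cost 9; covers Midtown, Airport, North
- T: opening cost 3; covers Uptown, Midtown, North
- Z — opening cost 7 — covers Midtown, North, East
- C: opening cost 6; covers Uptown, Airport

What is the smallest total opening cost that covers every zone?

13

The greedy cost-per-new-zone heuristic would pick T, C, and Z for 16, but a cheaper cover exists.
Choose Z and C: together they cover Uptown, Midtown, Airport, North, East — every zone.
Total opening cost: 7 + 6 = 13.
No cover costs less than 13.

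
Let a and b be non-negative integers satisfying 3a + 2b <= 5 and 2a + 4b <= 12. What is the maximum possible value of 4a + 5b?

Relaxing integrality, the LP optimum is 12.50 at (a,b) = (0, 2.5), which is not an integer point.
(a,b)=(0,2): 3·0+2·2=4≤5, 2·0+4·2=8≤12, objective 10.
(a,b)=(1,1): 3·1+2·1=5≤5, 2·1+4·1=6≤12, objective 9.
(a,b)=(0,1): 3·0+2·1=2≤5, 2·0+4·1=4≤12, objective 5.
The best lattice point is (0,2), giving 10.

10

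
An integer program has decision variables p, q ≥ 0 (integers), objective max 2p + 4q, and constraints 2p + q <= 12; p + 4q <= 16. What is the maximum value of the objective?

20

The continuous relaxation peaks at (4.57, 2.86) with value 20.57; rounding to a feasible lattice point costs some objective.
(p,q)=(4,3): 2·4+1·3=11≤12, 1·4+4·3=16≤16, objective 20.
(p,q)=(3,3): 2·3+1·3=9≤12, 1·3+4·3=15≤16, objective 18.
(p,q)=(5,2): 2·5+1·2=12≤12, 1·5+4·2=13≤16, objective 18.
Maximum is 20 at (p,q)=(4,3).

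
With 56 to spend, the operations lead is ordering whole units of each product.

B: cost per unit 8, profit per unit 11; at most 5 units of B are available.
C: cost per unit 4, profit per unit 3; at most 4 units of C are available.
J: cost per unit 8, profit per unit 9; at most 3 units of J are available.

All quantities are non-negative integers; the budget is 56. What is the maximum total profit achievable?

73

B has the best ratio (11/8); taking only B gives at most 5×11 = 55 (stopped by the supply cap of 5).
Mixing does better — 5×B and 2×J: cost 56 ≤ 56, profit 5·11 + 2·9 = 73.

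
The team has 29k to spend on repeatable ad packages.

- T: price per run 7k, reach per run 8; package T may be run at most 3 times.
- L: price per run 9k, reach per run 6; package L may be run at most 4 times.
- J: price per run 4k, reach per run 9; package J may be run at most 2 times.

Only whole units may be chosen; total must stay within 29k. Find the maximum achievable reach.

42

2×T and 2×J: price 22 ≤ 29, reach 2·8 + 2·9 = 34.
3×T and 2×J: price 29 ≤ 29, reach 3·8 + 2·9 = 42.
Best is 42.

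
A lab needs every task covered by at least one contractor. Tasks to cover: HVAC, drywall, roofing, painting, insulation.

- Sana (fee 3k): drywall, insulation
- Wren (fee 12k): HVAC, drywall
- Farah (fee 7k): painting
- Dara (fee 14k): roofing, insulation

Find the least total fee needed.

This is a weighted set-cover instance.
Choose Wren, Farah, and Dara: together they cover HVAC, drywall, roofing, painting, insulation — every task.
Total fee: 12 + 7 + 14 = 33.

33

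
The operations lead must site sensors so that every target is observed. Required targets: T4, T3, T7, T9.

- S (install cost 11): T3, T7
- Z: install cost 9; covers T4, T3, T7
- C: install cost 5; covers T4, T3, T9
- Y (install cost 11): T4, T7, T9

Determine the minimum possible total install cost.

Choose Z and C: together they cover T4, T3, T7, T9 — every target.
Total install cost: 9 + 5 = 14.
No cover costs less than 14.

14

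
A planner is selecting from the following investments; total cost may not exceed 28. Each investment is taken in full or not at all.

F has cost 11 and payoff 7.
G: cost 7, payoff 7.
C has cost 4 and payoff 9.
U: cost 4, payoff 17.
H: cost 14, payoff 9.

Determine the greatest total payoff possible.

Take F, G, C, and U: cost 11 + 7 + 4 + 4 = 26 ≤ 28, payoff 7 + 7 + 9 + 17 = 40.
No other feasible combination does better.

40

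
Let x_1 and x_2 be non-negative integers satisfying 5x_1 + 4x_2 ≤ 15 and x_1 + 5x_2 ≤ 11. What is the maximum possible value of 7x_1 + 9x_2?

(x_1,x_2)=(1,2): 5·1+4·2=13≤15, 1·1+5·2=11≤11, objective 25.
(x_1,x_2)=(2,1): 5·2+4·1=14≤15, 1·2+5·1=7≤11, objective 23.
(x_1,x_2)=(0,2): 5·0+4·2=8≤15, 1·0+5·2=10≤11, objective 18.
No feasible integer point exceeds 25.

25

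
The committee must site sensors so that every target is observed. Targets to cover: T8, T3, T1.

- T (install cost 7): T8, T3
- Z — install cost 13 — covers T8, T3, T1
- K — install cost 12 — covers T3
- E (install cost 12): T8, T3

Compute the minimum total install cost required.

13

Z alone covers T8, T3, T1 — every target.
Total install cost: 13.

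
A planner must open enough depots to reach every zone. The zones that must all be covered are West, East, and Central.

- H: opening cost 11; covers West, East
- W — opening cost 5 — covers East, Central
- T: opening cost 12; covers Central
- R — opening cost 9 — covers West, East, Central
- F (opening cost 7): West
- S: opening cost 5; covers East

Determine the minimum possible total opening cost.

9

This is a weighted set-cover instance.
The greedy cost-per-new-zone heuristic would pick W and F for 12, but a cheaper cover exists.
R alone covers West, East, Central — every zone.
Total opening cost: 9.
No cover costs less than 9.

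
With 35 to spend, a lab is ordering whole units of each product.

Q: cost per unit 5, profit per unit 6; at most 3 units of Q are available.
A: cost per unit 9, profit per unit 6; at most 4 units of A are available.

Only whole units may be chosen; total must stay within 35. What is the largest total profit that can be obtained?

This is a bounded integer knapsack.
Q has the best ratio (6/5); taking only Q gives at most 3×6 = 18 (stopped by the supply cap of 3).
Mixing does better — 3×Q and 2×A: cost 33 ≤ 35, profit 3·6 + 2·6 = 30.

30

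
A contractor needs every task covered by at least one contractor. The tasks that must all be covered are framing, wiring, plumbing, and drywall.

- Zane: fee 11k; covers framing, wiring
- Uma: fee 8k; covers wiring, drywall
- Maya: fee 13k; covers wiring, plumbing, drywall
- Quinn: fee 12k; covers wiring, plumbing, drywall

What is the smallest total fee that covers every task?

23

The greedy cost-per-new-task heuristic would pick Uma, Zane, and Quinn for 31, but a cheaper cover exists.
Choose Zane and Quinn: together they cover framing, wiring, plumbing, drywall — every task.
Total fee: 11 + 12 = 23.
No cover costs less than 23.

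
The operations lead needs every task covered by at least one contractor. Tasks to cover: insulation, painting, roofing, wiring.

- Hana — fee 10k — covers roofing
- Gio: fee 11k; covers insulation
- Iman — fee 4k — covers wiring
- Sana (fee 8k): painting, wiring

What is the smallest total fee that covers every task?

29

This is an integer covering problem.
The greedy cost-per-new-task heuristic would pick Iman, Sana, Hana, and Gio for 33, but a cheaper cover exists.
Choose Hana, Gio, and Sana: together they cover insulation, painting, roofing, wiring — every task.
Total fee: 10 + 11 + 8 = 29.
No cover costs less than 29.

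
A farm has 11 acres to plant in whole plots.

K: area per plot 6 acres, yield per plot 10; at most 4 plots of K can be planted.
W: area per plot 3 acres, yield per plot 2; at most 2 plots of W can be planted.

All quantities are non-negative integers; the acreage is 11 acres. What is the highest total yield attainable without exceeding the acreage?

1×K and 1×W: area 9 ≤ 11, yield 1·10 + 1·2 = 12.
1×K: area 6 ≤ 11, yield 1·10 = 10.
Best is 12.

12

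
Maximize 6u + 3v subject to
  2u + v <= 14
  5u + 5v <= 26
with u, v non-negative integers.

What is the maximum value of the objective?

30

Relaxing integrality, the LP optimum is 31.20 at (u,v) = (5.2, 0), which is not an integer point.
(u,v)=(5,0) is feasible, giving 30.
(u,v)=(4,1) is feasible, giving 27.
(u,v)=(4,0) is feasible, giving 24.
Maximum is 30 at (u,v)=(5,0).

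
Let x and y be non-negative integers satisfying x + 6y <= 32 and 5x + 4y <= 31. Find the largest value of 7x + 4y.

42

Relaxing integrality, the LP optimum is 43.40 at (x,y) = (6.2, 0), which is not an integer point.
(x,y)=(6,0): 1·6+6·0=6≤32, 5·6+4·0=30≤31, objective 42.
(x,y)=(5,1): 1·5+6·1=11≤32, 5·5+4·1=29≤31, objective 39.
(x,y)=(5,0): 1·5+6·0=5≤32, 5·5+4·0=25≤31, objective 35.
No feasible integer point exceeds 42.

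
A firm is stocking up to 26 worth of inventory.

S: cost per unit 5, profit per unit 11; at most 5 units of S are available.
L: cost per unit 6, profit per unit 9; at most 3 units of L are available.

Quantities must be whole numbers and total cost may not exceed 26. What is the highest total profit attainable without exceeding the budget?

55

S has the best ratio (11/5); taking only S gives at most 5×11 = 55 (stopped by the cost limit).
Optimal: 5×S: cost 25 ≤ 26, profit 5·11 = 55.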